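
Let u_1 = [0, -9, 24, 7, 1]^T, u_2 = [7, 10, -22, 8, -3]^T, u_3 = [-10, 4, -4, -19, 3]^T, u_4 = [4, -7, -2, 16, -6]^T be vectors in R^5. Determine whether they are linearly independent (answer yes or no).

Form the matrix with these vectors as rows and row reduce.
Swap R1 ↔ R2
R3 ← R3 + (10/7)·R1: [0, 128/7, -248/7, -53/7, -9/7]
R4 ← R4 − (4/7)·R1: [0, -89/7, 74/7, 80/7, -30/7]
R3 ← R3 + (128/63)·R2: [0, 0, 40/3, 419/63, 47/63]
R4 ← R4 − (89/63)·R2: [0, 0, -70/3, 97/63, -359/63]
R4 ← R4 + (7/4)·R3: [0, 0, 0, 369/28, -123/28]
4 nonzero rows, so the 4 vectors span a space of dimension 4.
Since 4 = 4, the vectors are linearly independent.

yes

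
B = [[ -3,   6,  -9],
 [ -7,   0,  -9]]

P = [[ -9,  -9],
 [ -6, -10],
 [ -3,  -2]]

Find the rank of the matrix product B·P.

2

First compute BP:
[[ 18, -15],
 [ 90,  81]]
Now row reduce the product.
R2 ← R2 − (5)·R1: [0, 156]
2 nonzero rows, so rank(BP) = 2.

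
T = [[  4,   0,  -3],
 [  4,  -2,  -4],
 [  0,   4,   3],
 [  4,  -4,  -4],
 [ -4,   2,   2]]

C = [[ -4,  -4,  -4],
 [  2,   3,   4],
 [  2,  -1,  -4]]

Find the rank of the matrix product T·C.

First compute TC:
[[-22, -13,  -4],
 [-28, -18,  -8],
 [ 14,   9,   4],
 [-32, -24, -16],
 [ 24,  20,  16]]
Now row reduce the product.
R2 ← R2 − (14/11)·R1: [0, -16/11, -32/11]
R3 ← R3 + (7/11)·R1: [0, 8/11, 16/11]
R4 ← R4 − (16/11)·R1: [0, -56/11, -112/11]
R5 ← R5 + (12/11)·R1: [0, 64/11, 128/11]
R3 ← R3 + (1/2)·R2: [0, 0, 0]
R4 ← R4 − (7/2)·R2: [0, 0, 0]
R5 ← R5 + (4)·R2: [0, 0, 0]
2 nonzero rows, so rank(TC) = 2.

2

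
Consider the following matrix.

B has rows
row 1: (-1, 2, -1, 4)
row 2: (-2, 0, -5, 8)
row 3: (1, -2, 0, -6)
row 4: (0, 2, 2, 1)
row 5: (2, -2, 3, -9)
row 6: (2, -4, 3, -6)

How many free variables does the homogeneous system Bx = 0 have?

1

Row reduce to echelon form.
R2 ← R2 − (2)·R1: [0, -4, -3, 0]
R3 ← R3 + R1: [0, 0, -1, -2]
R5 ← R5 + (2)·R1: [0, 2, 1, -1]
R6 ← R6 + (2)·R1: [0, 0, 1, 2]
R4 ← R4 + (1/2)·R2: [0, 0, 1/2, 1]
R5 ← R5 + (1/2)·R2: [0, 0, -1/2, -1]
R4 ← R4 + (1/2)·R3: [0, 0, 0, 0]
R5 ← R5 − (1/2)·R3: [0, 0, 0, 0]
R6 ← R6 + R3: [0, 0, 0, 0]
3 nonzero rows, so rank(B) = 3.
B has 4 columns; by rank–nullity, nullity = 4 − 3 = 1.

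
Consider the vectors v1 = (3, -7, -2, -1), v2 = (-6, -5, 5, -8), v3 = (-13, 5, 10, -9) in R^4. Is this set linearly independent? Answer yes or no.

no

Form the matrix with these vectors as rows and row reduce.
R2 ← R2 + (2)·R1: [0, -19, 1, -10]
R3 ← R3 + (13/3)·R1: [0, -76/3, 4/3, -40/3]
R3 ← R3 − (4/3)·R2: [0, 0, 0, 0]
2 nonzero rows, so the 3 vectors span a space of dimension 2.
Since 2 < 3, the vectors are linearly dependent.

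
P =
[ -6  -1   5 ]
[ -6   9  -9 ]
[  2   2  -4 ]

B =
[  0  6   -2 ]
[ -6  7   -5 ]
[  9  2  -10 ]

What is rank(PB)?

2

First compute PB:
[[ 51, -33, -33],
 [-135,   9,  57],
 [-48,  18,  26]]
Now row reduce the product.
R2 ← R2 + (45/17)·R1: [0, -1332/17, -516/17]
R3 ← R3 + (16/17)·R1: [0, -222/17, -86/17]
R3 ← R3 − (1/6)·R2: [0, 0, 0]
2 nonzero rows, so rank(PB) = 2.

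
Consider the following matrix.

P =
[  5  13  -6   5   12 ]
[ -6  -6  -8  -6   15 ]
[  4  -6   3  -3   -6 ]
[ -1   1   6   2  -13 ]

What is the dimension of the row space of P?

Row reduce to echelon form.
R2 ← R2 + (6/5)·R1: [0, 48/5, -76/5, 0, 147/5]
R3 ← R3 − (4/5)·R1: [0, -82/5, 39/5, -7, -78/5]
R4 ← R4 + (1/5)·R1: [0, 18/5, 24/5, 3, -53/5]
R3 ← R3 + (41/24)·R2: [0, 0, -109/6, -7, 277/8]
R4 ← R4 − (3/8)·R2: [0, 0, 21/2, 3, -173/8]
R4 ← R4 + (63/109)·R3: [0, 0, 0, -114/109, -703/436]
Echelon form has 4 nonzero rows, so rank(P) = 4.
The row space has dimension equal to the rank: 4.

4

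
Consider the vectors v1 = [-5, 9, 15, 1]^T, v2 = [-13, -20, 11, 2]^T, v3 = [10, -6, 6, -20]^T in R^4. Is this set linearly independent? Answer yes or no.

Form the matrix with these vectors as rows and row reduce.
R2 ← R2 − (13/5)·R1: [0, -217/5, -28, -3/5]
R3 ← R3 + (2)·R1: [0, 12, 36, -18]
R3 ← R3 + (60/217)·R2: [0, 0, 876/31, -3942/217]
3 nonzero rows, so the 3 vectors span a space of dimension 3.
Since 3 = 3, the vectors are linearly independent.

yes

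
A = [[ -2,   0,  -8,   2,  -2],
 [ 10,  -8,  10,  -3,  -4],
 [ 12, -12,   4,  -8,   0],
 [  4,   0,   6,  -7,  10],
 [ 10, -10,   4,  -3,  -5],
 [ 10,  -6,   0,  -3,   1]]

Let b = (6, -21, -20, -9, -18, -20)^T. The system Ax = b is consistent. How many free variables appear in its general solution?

Row reduce the augmented matrix [A | b].
R2 ← R2 + (5)·R1: [0, -8, -30, 7, -14, 9]
R3 ← R3 + (6)·R1: [0, -12, -44, 4, -12, 16]
R4 ← R4 + (2)·R1: [0, 0, -10, -3, 6, 3]
R5 ← R5 + (5)·R1: [0, -10, -36, 7, -15, 12]
R6 ← R6 + (5)·R1: [0, -6, -40, 7, -9, 10]
R3 ← R3 − (3/2)·R2: [0, 0, 1, -13/2, 9, 5/2]
R5 ← R5 − (5/4)·R2: [0, 0, 3/2, -7/4, 5/2, 3/4]
R6 ← R6 − (3/4)·R2: [0, 0, -35/2, 7/4, 3/2, 13/4]
R4 ← R4 + (10)·R3: [0, 0, 0, -68, 96, 28]
R5 ← R5 − (3/2)·R3: [0, 0, 0, 8, -11, -3]
R6 ← R6 + (35/2)·R3: [0, 0, 0, -112, 159, 47]
R5 ← R5 + (2/17)·R4: [0, 0, 0, 0, 5/17, 5/17]
R6 ← R6 − (28/17)·R4: [0, 0, 0, 0, 15/17, 15/17]
R6 ← R6 − (3)·R5: [0, 0, 0, 0, 0, 0]
The echelon form has 5 nonzero rows, and every pivot lies in the first 5 columns, so rank(A) = rank([A|b]) = 5.
The system is consistent.
Free variables = (unknowns) − (rank) = 5 − 5 = 0.

0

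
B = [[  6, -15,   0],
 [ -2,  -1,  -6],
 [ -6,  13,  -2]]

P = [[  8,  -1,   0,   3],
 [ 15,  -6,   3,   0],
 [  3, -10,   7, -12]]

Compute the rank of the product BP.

First compute BP:
[[-177,  84, -45,  18],
 [-49,  68, -45,  66],
 [141, -52,  25,   6]]
Now row reduce the product.
R2 ← R2 − (49/177)·R1: [0, 2640/59, -1920/59, 3600/59]
R3 ← R3 + (47/59)·R1: [0, 880/59, -640/59, 1200/59]
R3 ← R3 − (1/3)·R2: [0, 0, 0, 0]
2 nonzero rows, so rank(BP) = 2.

2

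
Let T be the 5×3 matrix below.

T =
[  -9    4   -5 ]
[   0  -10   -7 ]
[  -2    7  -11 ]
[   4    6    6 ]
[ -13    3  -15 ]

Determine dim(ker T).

Row reduce to echelon form.
R3 ← R3 − (2/9)·R1: [0, 55/9, -89/9]
R4 ← R4 + (4/9)·R1: [0, 70/9, 34/9]
R5 ← R5 − (13/9)·R1: [0, -25/9, -70/9]
R3 ← R3 + (11/18)·R2: [0, 0, -85/6]
R4 ← R4 + (7/9)·R2: [0, 0, -5/3]
R5 ← R5 − (5/18)·R2: [0, 0, -35/6]
R4 ← R4 − (2/17)·R3: [0, 0, 0]
R5 ← R5 − (7/17)·R3: [0, 0, 0]
3 nonzero rows, so rank(T) = 3.
T has 3 columns; by rank–nullity, nullity = 3 − 3 = 0.

0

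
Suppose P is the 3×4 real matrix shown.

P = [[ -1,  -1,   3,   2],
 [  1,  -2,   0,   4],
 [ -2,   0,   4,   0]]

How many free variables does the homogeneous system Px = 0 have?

Row reduce to echelon form.
R2 ← R2 + R1: [0, -3, 3, 6]
R3 ← R3 − (2)·R1: [0, 2, -2, -4]
R3 ← R3 + (2/3)·R2: [0, 0, 0, 0]
2 nonzero rows, so rank(P) = 2.
P has 4 columns; by rank–nullity, nullity = 4 − 2 = 2.

2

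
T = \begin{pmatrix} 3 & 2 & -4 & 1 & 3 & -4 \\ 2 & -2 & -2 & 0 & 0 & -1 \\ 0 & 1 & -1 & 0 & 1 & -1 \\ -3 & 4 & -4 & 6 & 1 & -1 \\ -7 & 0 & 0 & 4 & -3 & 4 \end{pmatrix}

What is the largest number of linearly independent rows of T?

Row reduce to echelon form.
R2 ← R2 − (2/3)·R1: [0, -10/3, 2/3, -2/3, -2, 5/3]
R4 ← R4 + R1: [0, 6, -8, 7, 4, -5]
R5 ← R5 + (7/3)·R1: [0, 14/3, -28/3, 19/3, 4, -16/3]
R3 ← R3 + (3/10)·R2: [0, 0, -4/5, -1/5, 2/5, -1/2]
R4 ← R4 + (9/5)·R2: [0, 0, -34/5, 29/5, 2/5, -2]
R5 ← R5 + (7/5)·R2: [0, 0, -42/5, 27/5, 6/5, -3]
R4 ← R4 − (17/2)·R3: [0, 0, 0, 15/2, -3, 9/4]
R5 ← R5 − (21/2)·R3: [0, 0, 0, 15/2, -3, 9/4]
R5 ← R5 − R4: [0, 0, 0, 0, 0, 0]
Echelon form has 4 nonzero rows, so rank(T) = 4.
The rank gives the maximum number of linearly independent rows: 4.

4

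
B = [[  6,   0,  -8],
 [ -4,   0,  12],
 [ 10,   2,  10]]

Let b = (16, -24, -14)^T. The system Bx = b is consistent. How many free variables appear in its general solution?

Row reduce the augmented matrix [B | b].
R2 ← R2 + (2/3)·R1: [0, 0, 20/3, -40/3]
R3 ← R3 − (5/3)·R1: [0, 2, 70/3, -122/3]
Swap R2 ↔ R3
The echelon form has 3 nonzero rows, and every pivot lies in the first 3 columns, so rank(B) = rank([B|b]) = 3.
The system is consistent.
Free variables = (unknowns) − (rank) = 3 − 3 = 0.

0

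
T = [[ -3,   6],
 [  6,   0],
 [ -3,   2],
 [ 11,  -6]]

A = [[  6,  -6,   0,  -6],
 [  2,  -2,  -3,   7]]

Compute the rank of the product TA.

First compute TA:
[[ -6,   6, -18,  60],
 [ 36, -36,   0, -36],
 [-14,  14,  -6,  32],
 [ 54, -54,  18, -108]]
Now row reduce the product.
R2 ← R2 + (6)·R1: [0, 0, -108, 324]
R3 ← R3 − (7/3)·R1: [0, 0, 36, -108]
R4 ← R4 + (9)·R1: [0, 0, -144, 432]
R3 ← R3 + (1/3)·R2: [0, 0, 0, 0]
R4 ← R4 − (4/3)·R2: [0, 0, 0, 0]
2 nonzero rows, so rank(TA) = 2.

2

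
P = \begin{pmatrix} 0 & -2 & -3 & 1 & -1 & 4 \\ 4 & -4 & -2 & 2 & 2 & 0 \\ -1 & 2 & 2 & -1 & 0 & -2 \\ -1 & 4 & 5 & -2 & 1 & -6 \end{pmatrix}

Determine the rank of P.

Row reduce to echelon form.
Swap R1 ↔ R2
R3 ← R3 + (1/4)·R1: [0, 1, 3/2, -1/2, 1/2, -2]
R4 ← R4 + (1/4)·R1: [0, 3, 9/2, -3/2, 3/2, -6]
R3 ← R3 + (1/2)·R2: [0, 0, 0, 0, 0, 0]
R4 ← R4 + (3/2)·R2: [0, 0, 0, 0, 0, 0]
Echelon form has 2 nonzero rows, so rank(P) = 2.

2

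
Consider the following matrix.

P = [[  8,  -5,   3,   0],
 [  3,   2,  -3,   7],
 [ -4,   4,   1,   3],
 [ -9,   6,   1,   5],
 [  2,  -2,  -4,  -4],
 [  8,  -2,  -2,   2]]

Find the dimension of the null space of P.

0

Row reduce to echelon form.
R2 ← R2 − (3/8)·R1: [0, 31/8, -33/8, 7]
R3 ← R3 + (1/2)·R1: [0, 3/2, 5/2, 3]
R4 ← R4 + (9/8)·R1: [0, 3/8, 35/8, 5]
R5 ← R5 − (1/4)·R1: [0, -3/4, -19/4, -4]
R6 ← R6 − R1: [0, 3, -5, 2]
R3 ← R3 − (12/31)·R2: [0, 0, 127/31, 9/31]
R4 ← R4 − (3/31)·R2: [0, 0, 148/31, 134/31]
R5 ← R5 + (6/31)·R2: [0, 0, -172/31, -82/31]
R6 ← R6 − (24/31)·R2: [0, 0, -56/31, -106/31]
R4 ← R4 − (148/127)·R3: [0, 0, 0, 506/127]
R5 ← R5 + (172/127)·R3: [0, 0, 0, -286/127]
R6 ← R6 + (56/127)·R3: [0, 0, 0, -418/127]
R5 ← R5 + (13/23)·R4: [0, 0, 0, 0]
R6 ← R6 + (19/23)·R4: [0, 0, 0, 0]
4 nonzero rows, so rank(P) = 4.
P has 4 columns; by rank–nullity, nullity = 4 − 4 = 0.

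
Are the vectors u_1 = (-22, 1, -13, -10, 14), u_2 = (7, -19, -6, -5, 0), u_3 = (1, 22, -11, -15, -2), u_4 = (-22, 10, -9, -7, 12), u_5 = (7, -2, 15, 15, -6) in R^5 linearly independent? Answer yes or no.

Form the matrix with these vectors as rows and row reduce.
R2 ← R2 + (7/22)·R1: [0, -411/22, -223/22, -90/11, 49/11]
R3 ← R3 + (1/22)·R1: [0, 485/22, -255/22, -170/11, -15/11]
R4 ← R4 − R1: [0, 9, 4, 3, -2]
R5 ← R5 + (7/22)·R1: [0, -37/22, 239/22, 130/11, -17/11]
R3 ← R3 + (485/411)·R2: [0, 0, -9680/411, -3440/137, 1600/411]
R4 ← R4 + (66/137)·R2: [0, 0, -121/137, -129/137, 20/137]
R5 ← R5 − (37/411)·R2: [0, 0, 4840/411, 1720/137, -800/411]
R4 ← R4 − (3/80)·R3: [0, 0, 0, 0, 0]
R5 ← R5 + (1/2)·R3: [0, 0, 0, 0, 0]
3 nonzero rows, so the 5 vectors span a space of dimension 3.
Since 3 < 5, the vectors are linearly dependent.

no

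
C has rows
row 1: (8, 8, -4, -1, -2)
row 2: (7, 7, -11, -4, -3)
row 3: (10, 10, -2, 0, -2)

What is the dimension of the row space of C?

Row reduce to echelon form.
R2 ← R2 − (7/8)·R1: [0, 0, -15/2, -25/8, -5/4]
R3 ← R3 − (5/4)·R1: [0, 0, 3, 5/4, 1/2]
R3 ← R3 + (2/5)·R2: [0, 0, 0, 0, 0]
Echelon form has 2 nonzero rows, so rank(C) = 2.
The row space has dimension equal to the rank: 2.

2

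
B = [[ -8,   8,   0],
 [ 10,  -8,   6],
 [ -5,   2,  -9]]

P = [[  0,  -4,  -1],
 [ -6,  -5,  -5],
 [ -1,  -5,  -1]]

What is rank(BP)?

First compute BP:
[[-48,  -8, -32],
 [ 42, -30,  24],
 [ -3,  55,   4]]
Now row reduce the product.
R2 ← R2 + (7/8)·R1: [0, -37, -4]
R3 ← R3 − (1/16)·R1: [0, 111/2, 6]
R3 ← R3 + (3/2)·R2: [0, 0, 0]
2 nonzero rows, so rank(BP) = 2.

2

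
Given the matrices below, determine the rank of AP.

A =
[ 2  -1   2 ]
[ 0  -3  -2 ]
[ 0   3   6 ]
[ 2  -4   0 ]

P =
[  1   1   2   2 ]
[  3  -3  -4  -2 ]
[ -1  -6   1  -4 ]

3

First compute AP:
[[ -3,  -7,  10,  -2],
 [ -7,  21,  10,  14],
 [  3, -45,  -6, -30],
 [-10,  14,  20,  12]]
Now row reduce the product.
R2 ← R2 − (7/3)·R1: [0, 112/3, -40/3, 56/3]
R3 ← R3 + R1: [0, -52, 4, -32]
R4 ← R4 − (10/3)·R1: [0, 112/3, -40/3, 56/3]
R3 ← R3 + (39/28)·R2: [0, 0, -102/7, -6]
R4 ← R4 − R2: [0, 0, 0, 0]
3 nonzero rows, so rank(AP) = 3.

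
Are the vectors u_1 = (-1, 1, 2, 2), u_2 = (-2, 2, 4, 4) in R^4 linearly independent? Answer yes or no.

no

Form the matrix with these vectors as rows and row reduce.
R2 ← R2 − (2)·R1: [0, 0, 0, 0]
1 nonzero row, so the 2 vectors span a space of dimension 1.
Since 1 < 2, the vectors are linearly dependent.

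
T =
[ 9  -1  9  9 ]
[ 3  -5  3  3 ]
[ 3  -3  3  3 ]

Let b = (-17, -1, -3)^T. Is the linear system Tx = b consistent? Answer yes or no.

Row reduce the augmented matrix [T | b].
R2 ← R2 − (1/3)·R1: [0, -14/3, 0, 0, 14/3]
R3 ← R3 − (1/3)·R1: [0, -8/3, 0, 0, 8/3]
R3 ← R3 − (4/7)·R2: [0, 0, 0, 0, 0]
The echelon form has 2 nonzero rows, and every pivot lies in the first 4 columns, so rank(T) = rank([T|b]) = 2.
The system is consistent.

yes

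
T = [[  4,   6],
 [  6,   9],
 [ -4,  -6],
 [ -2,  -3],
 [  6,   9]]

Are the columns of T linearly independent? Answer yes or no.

no

Row reduce T to echelon form.
R2 ← R2 − (3/2)·R1: [0, 0]
R3 ← R3 + R1: [0, 0]
R4 ← R4 + (1/2)·R1: [0, 0]
R5 ← R5 − (3/2)·R1: [0, 0]
1 pivot among 2 columns.
Only 1 < 2 pivot columns, so the columns are linearly dependent.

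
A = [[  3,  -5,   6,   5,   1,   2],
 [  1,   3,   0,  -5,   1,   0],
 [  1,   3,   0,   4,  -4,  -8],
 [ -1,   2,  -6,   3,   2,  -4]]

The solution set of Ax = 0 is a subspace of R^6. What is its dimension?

Row reduce to echelon form.
R2 ← R2 − (1/3)·R1: [0, 14/3, -2, -20/3, 2/3, -2/3]
R3 ← R3 − (1/3)·R1: [0, 14/3, -2, 7/3, -13/3, -26/3]
R4 ← R4 + (1/3)·R1: [0, 1/3, -4, 14/3, 7/3, -10/3]
R3 ← R3 − R2: [0, 0, 0, 9, -5, -8]
R4 ← R4 − (1/14)·R2: [0, 0, -27/7, 36/7, 16/7, -23/7]
Swap R3 ↔ R4
4 nonzero rows, so rank(A) = 4.
A has 6 columns; by rank–nullity, nullity = 6 − 4 = 2.

2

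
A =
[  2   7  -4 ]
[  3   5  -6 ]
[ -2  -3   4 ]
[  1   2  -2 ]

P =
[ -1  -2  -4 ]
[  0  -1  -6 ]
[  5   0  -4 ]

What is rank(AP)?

First compute AP:
[[-22, -11, -34],
 [-33, -11, -18],
 [ 22,   7,  10],
 [-11,  -4,  -8]]
Now row reduce the product.
R2 ← R2 − (3/2)·R1: [0, 11/2, 33]
R3 ← R3 + R1: [0, -4, -24]
R4 ← R4 − (1/2)·R1: [0, 3/2, 9]
R3 ← R3 + (8/11)·R2: [0, 0, 0]
R4 ← R4 − (3/11)·R2: [0, 0, 0]
2 nonzero rows, so rank(AP) = 2.

2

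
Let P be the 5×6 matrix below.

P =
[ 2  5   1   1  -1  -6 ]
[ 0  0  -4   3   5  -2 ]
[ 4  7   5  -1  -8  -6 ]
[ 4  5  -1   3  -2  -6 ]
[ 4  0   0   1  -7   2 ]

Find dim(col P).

3

Row reduce to echelon form.
R3 ← R3 − (2)·R1: [0, -3, 3, -3, -6, 6]
R4 ← R4 − (2)·R1: [0, -5, -3, 1, 0, 6]
R5 ← R5 − (2)·R1: [0, -10, -2, -1, -5, 14]
Swap R2 ↔ R3
R4 ← R4 − (5/3)·R2: [0, 0, -8, 6, 10, -4]
R5 ← R5 − (10/3)·R2: [0, 0, -12, 9, 15, -6]
R4 ← R4 − (2)·R3: [0, 0, 0, 0, 0, 0]
R5 ← R5 − (3)·R3: [0, 0, 0, 0, 0, 0]
Echelon form has 3 nonzero rows, so rank(P) = 3.
The column space has dimension equal to the rank: 3.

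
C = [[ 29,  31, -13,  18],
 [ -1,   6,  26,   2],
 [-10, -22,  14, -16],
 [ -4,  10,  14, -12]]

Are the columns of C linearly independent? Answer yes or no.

Row reduce C to echelon form.
R2 ← R2 + (1/29)·R1: [0, 205/29, 741/29, 76/29]
R3 ← R3 + (10/29)·R1: [0, -328/29, 276/29, -284/29]
R4 ← R4 + (4/29)·R1: [0, 414/29, 354/29, -276/29]
R3 ← R3 + (8/5)·R2: [0, 0, 252/5, -28/5]
R4 ← R4 − (414/205)·R2: [0, 0, -8076/205, -3036/205]
R4 ← R4 + (673/861)·R3: [0, 0, 0, -2360/123]
4 pivots among 4 columns.
Every column is a pivot column, so the columns are linearly independent.

yes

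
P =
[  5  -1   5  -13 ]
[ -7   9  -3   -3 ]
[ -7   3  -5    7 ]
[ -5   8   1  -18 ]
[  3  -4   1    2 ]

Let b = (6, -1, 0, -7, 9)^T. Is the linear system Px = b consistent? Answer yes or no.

Row reduce the augmented matrix [P | b].
R2 ← R2 + (7/5)·R1: [0, 38/5, 4, -106/5, 37/5]
R3 ← R3 + (7/5)·R1: [0, 8/5, 2, -56/5, 42/5]
R4 ← R4 + R1: [0, 7, 6, -31, -1]
R5 ← R5 − (3/5)·R1: [0, -17/5, -2, 49/5, 27/5]
R3 ← R3 − (4/19)·R2: [0, 0, 22/19, -128/19, 130/19]
R4 ← R4 − (35/38)·R2: [0, 0, 44/19, -218/19, -297/38]
R5 ← R5 + (17/38)·R2: [0, 0, -4/19, 6/19, 331/38]
R4 ← R4 − (2)·R3: [0, 0, 0, 2, -43/2]
R5 ← R5 + (2/11)·R3: [0, 0, 0, -10/11, 219/22]
R5 ← R5 + (5/11)·R4: [0, 0, 0, 0, 2/11]
The echelon form has 5 nonzero rows; the last pivot sits in the augmented column, so rank(P) = 4 but rank([P|b]) = 5.
Since the ranks differ, the system is inconsistent.

no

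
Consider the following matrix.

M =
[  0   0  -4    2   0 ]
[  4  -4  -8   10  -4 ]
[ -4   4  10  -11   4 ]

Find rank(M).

Row reduce to echelon form.
Swap R1 ↔ R2
R3 ← R3 + R1: [0, 0, 2, -1, 0]
R3 ← R3 + (1/2)·R2: [0, 0, 0, 0, 0]
Echelon form has 2 nonzero rows, so rank(M) = 2.

2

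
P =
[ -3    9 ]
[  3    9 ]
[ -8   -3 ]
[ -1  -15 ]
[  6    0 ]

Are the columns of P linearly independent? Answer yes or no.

yes

Row reduce P to echelon form.
R2 ← R2 + R1: [0, 18]
R3 ← R3 − (8/3)·R1: [0, -27]
R4 ← R4 − (1/3)·R1: [0, -18]
R5 ← R5 + (2)·R1: [0, 18]
R3 ← R3 + (3/2)·R2: [0, 0]
R4 ← R4 + R2: [0, 0]
R5 ← R5 − R2: [0, 0]
2 pivots among 2 columns.
Every column is a pivot column, so the columns are linearly independent.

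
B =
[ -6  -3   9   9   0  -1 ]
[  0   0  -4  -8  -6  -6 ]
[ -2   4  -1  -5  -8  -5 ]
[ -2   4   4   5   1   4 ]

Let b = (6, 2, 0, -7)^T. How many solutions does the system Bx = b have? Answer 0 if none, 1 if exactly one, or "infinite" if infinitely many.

infinite

Row reduce the augmented matrix [B | b].
R3 ← R3 − (1/3)·R1: [0, 5, -4, -8, -8, -14/3, -2]
R4 ← R4 − (1/3)·R1: [0, 5, 1, 2, 1, 13/3, -9]
Swap R2 ↔ R3
R4 ← R4 − R2: [0, 0, 5, 10, 9, 9, -7]
R4 ← R4 + (5/4)·R3: [0, 0, 0, 0, 3/2, 3/2, -9/2]
The echelon form has 4 nonzero rows, and every pivot lies in the first 6 columns, so rank(B) = rank([B|b]) = 4.
The system is consistent.
rank = 4 < 6 unknowns, so there are infinitely many solutions.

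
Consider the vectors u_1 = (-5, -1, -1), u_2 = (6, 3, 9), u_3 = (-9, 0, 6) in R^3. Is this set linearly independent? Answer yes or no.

Form the matrix with these vectors as rows and row reduce.
R2 ← R2 + (6/5)·R1: [0, 9/5, 39/5]
R3 ← R3 − (9/5)·R1: [0, 9/5, 39/5]
R3 ← R3 − R2: [0, 0, 0]
2 nonzero rows, so the 3 vectors span a space of dimension 2.
Since 2 < 3, the vectors are linearly dependent.

no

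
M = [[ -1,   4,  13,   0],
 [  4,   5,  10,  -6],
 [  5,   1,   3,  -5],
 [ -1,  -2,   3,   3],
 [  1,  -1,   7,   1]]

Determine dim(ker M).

Row reduce to echelon form.
R2 ← R2 + (4)·R1: [0, 21, 62, -6]
R3 ← R3 + (5)·R1: [0, 21, 68, -5]
R4 ← R4 − R1: [0, -6, -10, 3]
R5 ← R5 + R1: [0, 3, 20, 1]
R3 ← R3 − R2: [0, 0, 6, 1]
R4 ← R4 + (2/7)·R2: [0, 0, 54/7, 9/7]
R5 ← R5 − (1/7)·R2: [0, 0, 78/7, 13/7]
R4 ← R4 − (9/7)·R3: [0, 0, 0, 0]
R5 ← R5 − (13/7)·R3: [0, 0, 0, 0]
3 nonzero rows, so rank(M) = 3.
M has 4 columns; by rank–nullity, nullity = 4 − 3 = 1.

1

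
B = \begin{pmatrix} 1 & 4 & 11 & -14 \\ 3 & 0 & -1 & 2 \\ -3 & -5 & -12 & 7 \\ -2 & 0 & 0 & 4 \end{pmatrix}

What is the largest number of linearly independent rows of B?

Row reduce to echelon form.
R2 ← R2 − (3)·R1: [0, -12, -34, 44]
R3 ← R3 + (3)·R1: [0, 7, 21, -35]
R4 ← R4 + (2)·R1: [0, 8, 22, -24]
R3 ← R3 + (7/12)·R2: [0, 0, 7/6, -28/3]
R4 ← R4 + (2/3)·R2: [0, 0, -2/3, 16/3]
R4 ← R4 + (4/7)·R3: [0, 0, 0, 0]
Echelon form has 3 nonzero rows, so rank(B) = 3.
The rank gives the maximum number of linearly independent rows: 3.

3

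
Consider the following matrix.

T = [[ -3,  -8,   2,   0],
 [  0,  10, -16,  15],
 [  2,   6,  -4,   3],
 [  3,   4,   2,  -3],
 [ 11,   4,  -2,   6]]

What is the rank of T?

3

Row reduce to echelon form.
R3 ← R3 + (2/3)·R1: [0, 2/3, -8/3, 3]
R4 ← R4 + R1: [0, -4, 4, -3]
R5 ← R5 + (11/3)·R1: [0, -76/3, 16/3, 6]
R3 ← R3 − (1/15)·R2: [0, 0, -8/5, 2]
R4 ← R4 + (2/5)·R2: [0, 0, -12/5, 3]
R5 ← R5 + (38/15)·R2: [0, 0, -176/5, 44]
R4 ← R4 − (3/2)·R3: [0, 0, 0, 0]
R5 ← R5 − (22)·R3: [0, 0, 0, 0]
Echelon form has 3 nonzero rows, so rank(T) = 3.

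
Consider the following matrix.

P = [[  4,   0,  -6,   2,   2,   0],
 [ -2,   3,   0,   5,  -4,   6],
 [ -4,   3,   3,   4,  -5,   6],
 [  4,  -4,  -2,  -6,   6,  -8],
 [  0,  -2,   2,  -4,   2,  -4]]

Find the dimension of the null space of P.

Row reduce to echelon form.
R2 ← R2 + (1/2)·R1: [0, 3, -3, 6, -3, 6]
R3 ← R3 + R1: [0, 3, -3, 6, -3, 6]
R4 ← R4 − R1: [0, -4, 4, -8, 4, -8]
R3 ← R3 − R2: [0, 0, 0, 0, 0, 0]
R4 ← R4 + (4/3)·R2: [0, 0, 0, 0, 0, 0]
R5 ← R5 + (2/3)·R2: [0, 0, 0, 0, 0, 0]
2 nonzero rows, so rank(P) = 2.
P has 6 columns; by rank–nullity, nullity = 6 − 2 = 4.

4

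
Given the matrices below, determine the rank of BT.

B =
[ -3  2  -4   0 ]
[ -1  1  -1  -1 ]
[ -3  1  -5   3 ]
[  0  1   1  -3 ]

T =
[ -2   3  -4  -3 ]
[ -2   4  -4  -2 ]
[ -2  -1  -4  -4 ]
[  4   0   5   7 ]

2

First compute BT:
[[ 10,   3,  20,  21],
 [ -2,   2,  -1,  -2],
 [ 26,   0,  43,  48],
 [-16,   3, -23, -27]]
Now row reduce the product.
R2 ← R2 + (1/5)·R1: [0, 13/5, 3, 11/5]
R3 ← R3 − (13/5)·R1: [0, -39/5, -9, -33/5]
R4 ← R4 + (8/5)·R1: [0, 39/5, 9, 33/5]
R3 ← R3 + (3)·R2: [0, 0, 0, 0]
R4 ← R4 − (3)·R2: [0, 0, 0, 0]
2 nonzero rows, so rank(BT) = 2.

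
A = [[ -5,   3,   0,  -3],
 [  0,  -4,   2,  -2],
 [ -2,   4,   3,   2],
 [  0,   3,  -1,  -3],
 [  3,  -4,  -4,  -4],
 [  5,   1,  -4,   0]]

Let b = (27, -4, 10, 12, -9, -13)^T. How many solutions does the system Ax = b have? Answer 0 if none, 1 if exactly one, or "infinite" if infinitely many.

Row reduce the augmented matrix [A | b].
R3 ← R3 − (2/5)·R1: [0, 14/5, 3, 16/5, -4/5]
R5 ← R5 + (3/5)·R1: [0, -11/5, -4, -29/5, 36/5]
R6 ← R6 + R1: [0, 4, -4, -3, 14]
R3 ← R3 + (7/10)·R2: [0, 0, 22/5, 9/5, -18/5]
R4 ← R4 + (3/4)·R2: [0, 0, 1/2, -9/2, 9]
R5 ← R5 − (11/20)·R2: [0, 0, -51/10, -47/10, 47/5]
R6 ← R6 + R2: [0, 0, -2, -5, 10]
R4 ← R4 − (5/44)·R3: [0, 0, 0, -207/44, 207/22]
R5 ← R5 + (51/44)·R3: [0, 0, 0, -115/44, 115/22]
R6 ← R6 + (5/11)·R3: [0, 0, 0, -46/11, 92/11]
R5 ← R5 − (5/9)·R4: [0, 0, 0, 0, 0]
R6 ← R6 − (8/9)·R4: [0, 0, 0, 0, 0]
The echelon form has 4 nonzero rows, and every pivot lies in the first 4 columns, so rank(A) = rank([A|b]) = 4.
The system is consistent.
rank = 4 = number of unknowns, so the solution is unique.

1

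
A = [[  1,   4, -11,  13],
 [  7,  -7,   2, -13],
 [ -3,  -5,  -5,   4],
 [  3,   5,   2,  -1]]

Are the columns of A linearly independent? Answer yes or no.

Row reduce A to echelon form.
R2 ← R2 − (7)·R1: [0, -35, 79, -104]
R3 ← R3 + (3)·R1: [0, 7, -38, 43]
R4 ← R4 − (3)·R1: [0, -7, 35, -40]
R3 ← R3 + (1/5)·R2: [0, 0, -111/5, 111/5]
R4 ← R4 − (1/5)·R2: [0, 0, 96/5, -96/5]
R4 ← R4 + (32/37)·R3: [0, 0, 0, 0]
3 pivots among 4 columns.
Only 3 < 4 pivot columns, so the columns are linearly dependent.

no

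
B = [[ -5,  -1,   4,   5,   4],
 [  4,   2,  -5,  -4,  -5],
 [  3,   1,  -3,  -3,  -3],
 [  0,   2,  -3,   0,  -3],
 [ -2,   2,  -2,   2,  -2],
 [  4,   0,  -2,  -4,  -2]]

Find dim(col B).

2

Row reduce to echelon form.
R2 ← R2 + (4/5)·R1: [0, 6/5, -9/5, 0, -9/5]
R3 ← R3 + (3/5)·R1: [0, 2/5, -3/5, 0, -3/5]
R5 ← R5 − (2/5)·R1: [0, 12/5, -18/5, 0, -18/5]
R6 ← R6 + (4/5)·R1: [0, -4/5, 6/5, 0, 6/5]
R3 ← R3 − (1/3)·R2: [0, 0, 0, 0, 0]
R4 ← R4 − (5/3)·R2: [0, 0, 0, 0, 0]
R5 ← R5 − (2)·R2: [0, 0, 0, 0, 0]
R6 ← R6 + (2/3)·R2: [0, 0, 0, 0, 0]
Echelon form has 2 nonzero rows, so rank(B) = 2.
The column space has dimension equal to the rank: 2.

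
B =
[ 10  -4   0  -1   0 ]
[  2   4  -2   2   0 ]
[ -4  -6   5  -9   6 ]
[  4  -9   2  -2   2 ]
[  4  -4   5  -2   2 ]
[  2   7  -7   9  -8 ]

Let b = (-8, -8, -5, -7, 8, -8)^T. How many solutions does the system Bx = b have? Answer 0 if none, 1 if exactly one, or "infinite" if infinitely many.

Row reduce the augmented matrix [B | b].
R2 ← R2 − (1/5)·R1: [0, 24/5, -2, 11/5, 0, -32/5]
R3 ← R3 + (2/5)·R1: [0, -38/5, 5, -47/5, 6, -41/5]
R4 ← R4 − (2/5)·R1: [0, -37/5, 2, -8/5, 2, -19/5]
R5 ← R5 − (2/5)·R1: [0, -12/5, 5, -8/5, 2, 56/5]
R6 ← R6 − (1/5)·R1: [0, 39/5, -7, 46/5, -8, -32/5]
R3 ← R3 + (19/12)·R2: [0, 0, 11/6, -71/12, 6, -55/3]
R4 ← R4 + (37/24)·R2: [0, 0, -13/12, 43/24, 2, -41/3]
R5 ← R5 + (1/2)·R2: [0, 0, 4, -1/2, 2, 8]
R6 ← R6 − (13/8)·R2: [0, 0, -15/4, 45/8, -8, 4]
R4 ← R4 + (13/22)·R3: [0, 0, 0, -75/44, 61/11, -49/2]
R5 ← R5 − (24/11)·R3: [0, 0, 0, 273/22, -122/11, 48]
R6 ← R6 + (45/22)·R3: [0, 0, 0, -285/44, 47/11, -67/2]
R5 ← R5 + (182/25)·R4: [0, 0, 0, 0, 732/25, -3259/25]
R6 ← R6 − (19/5)·R4: [0, 0, 0, 0, -84/5, 298/5]
R6 ← R6 + (35/61)·R5: [0, 0, 0, 0, 0, -927/61]
The echelon form has 6 nonzero rows; the last pivot sits in the augmented column, so rank(B) = 5 but rank([B|b]) = 6.
Since the ranks differ, the system is inconsistent.
It has no solutions.

0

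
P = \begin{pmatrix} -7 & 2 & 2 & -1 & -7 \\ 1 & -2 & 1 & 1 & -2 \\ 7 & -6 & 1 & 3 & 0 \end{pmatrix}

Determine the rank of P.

Row reduce to echelon form.
R2 ← R2 + (1/7)·R1: [0, -12/7, 9/7, 6/7, -3]
R3 ← R3 + R1: [0, -4, 3, 2, -7]
R3 ← R3 − (7/3)·R2: [0, 0, 0, 0, 0]
Echelon form has 2 nonzero rows, so rank(P) = 2.

2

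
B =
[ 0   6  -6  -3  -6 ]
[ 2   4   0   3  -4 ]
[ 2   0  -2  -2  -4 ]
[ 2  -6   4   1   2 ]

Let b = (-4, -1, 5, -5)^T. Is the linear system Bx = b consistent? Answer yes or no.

no

Row reduce the augmented matrix [B | b].
Swap R1 ↔ R2
R3 ← R3 − R1: [0, -4, -2, -5, 0, 6]
R4 ← R4 − R1: [0, -10, 4, -2, 6, -4]
R3 ← R3 + (2/3)·R2: [0, 0, -6, -7, -4, 10/3]
R4 ← R4 + (5/3)·R2: [0, 0, -6, -7, -4, -32/3]
R4 ← R4 − R3: [0, 0, 0, 0, 0, -14]
The echelon form has 4 nonzero rows; the last pivot sits in the augmented column, so rank(B) = 3 but rank([B|b]) = 4.
Since the ranks differ, the system is inconsistent.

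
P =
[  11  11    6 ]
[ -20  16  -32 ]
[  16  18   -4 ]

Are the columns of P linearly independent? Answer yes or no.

yes

Row reduce P to echelon form.
R2 ← R2 + (20/11)·R1: [0, 36, -232/11]
R3 ← R3 − (16/11)·R1: [0, 2, -140/11]
R3 ← R3 − (1/18)·R2: [0, 0, -104/9]
3 pivots among 3 columns.
Every column is a pivot column, so the columns are linearly independent.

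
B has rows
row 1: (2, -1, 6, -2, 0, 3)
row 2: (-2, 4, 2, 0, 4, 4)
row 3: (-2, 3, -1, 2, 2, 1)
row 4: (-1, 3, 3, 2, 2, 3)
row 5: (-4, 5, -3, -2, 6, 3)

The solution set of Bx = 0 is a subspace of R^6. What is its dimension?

3

Row reduce to echelon form.
R2 ← R2 + R1: [0, 3, 8, -2, 4, 7]
R3 ← R3 + R1: [0, 2, 5, 0, 2, 4]
R4 ← R4 + (1/2)·R1: [0, 5/2, 6, 1, 2, 9/2]
R5 ← R5 + (2)·R1: [0, 3, 9, -6, 6, 9]
R3 ← R3 − (2/3)·R2: [0, 0, -1/3, 4/3, -2/3, -2/3]
R4 ← R4 − (5/6)·R2: [0, 0, -2/3, 8/3, -4/3, -4/3]
R5 ← R5 − R2: [0, 0, 1, -4, 2, 2]
R4 ← R4 − (2)·R3: [0, 0, 0, 0, 0, 0]
R5 ← R5 + (3)·R3: [0, 0, 0, 0, 0, 0]
3 nonzero rows, so rank(B) = 3.
B has 6 columns; by rank–nullity, nullity = 6 − 3 = 3.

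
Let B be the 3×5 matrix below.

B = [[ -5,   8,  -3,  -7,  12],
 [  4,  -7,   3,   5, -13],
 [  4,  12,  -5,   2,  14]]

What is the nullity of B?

2

Row reduce to echelon form.
R2 ← R2 + (4/5)·R1: [0, -3/5, 3/5, -3/5, -17/5]
R3 ← R3 + (4/5)·R1: [0, 92/5, -37/5, -18/5, 118/5]
R3 ← R3 + (92/3)·R2: [0, 0, 11, -22, -242/3]
3 nonzero rows, so rank(B) = 3.
B has 5 columns; by rank–nullity, nullity = 5 − 3 = 2.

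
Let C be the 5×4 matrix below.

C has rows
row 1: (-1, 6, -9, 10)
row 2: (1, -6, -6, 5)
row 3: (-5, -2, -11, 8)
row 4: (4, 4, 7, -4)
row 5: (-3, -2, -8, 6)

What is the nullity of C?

1

Row reduce to echelon form.
R2 ← R2 + R1: [0, 0, -15, 15]
R3 ← R3 − (5)·R1: [0, -32, 34, -42]
R4 ← R4 + (4)·R1: [0, 28, -29, 36]
R5 ← R5 − (3)·R1: [0, -20, 19, -24]
Swap R2 ↔ R3
R4 ← R4 + (7/8)·R2: [0, 0, 3/4, -3/4]
R5 ← R5 − (5/8)·R2: [0, 0, -9/4, 9/4]
R4 ← R4 + (1/20)·R3: [0, 0, 0, 0]
R5 ← R5 − (3/20)·R3: [0, 0, 0, 0]
3 nonzero rows, so rank(C) = 3.
C has 4 columns; by rank–nullity, nullity = 4 − 3 = 1.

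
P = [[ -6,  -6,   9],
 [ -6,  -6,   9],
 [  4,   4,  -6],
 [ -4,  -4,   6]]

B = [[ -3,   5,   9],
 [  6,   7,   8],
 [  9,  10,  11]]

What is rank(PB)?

1

First compute PB:
[[ 63,  18,  -3],
 [ 63,  18,  -3],
 [-42, -12,   2],
 [ 42,  12,  -2]]
Now row reduce the product.
R2 ← R2 − R1: [0, 0, 0]
R3 ← R3 + (2/3)·R1: [0, 0, 0]
R4 ← R4 − (2/3)·R1: [0, 0, 0]
1 nonzero row, so rank(PB) = 1.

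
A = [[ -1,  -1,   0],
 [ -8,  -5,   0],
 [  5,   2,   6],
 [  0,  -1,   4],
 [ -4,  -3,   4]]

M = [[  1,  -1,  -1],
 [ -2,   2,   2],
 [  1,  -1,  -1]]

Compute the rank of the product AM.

First compute AM:
[[  1,  -1,  -1],
 [  2,  -2,  -2],
 [  7,  -7,  -7],
 [  6,  -6,  -6],
 [  6,  -6,  -6]]
Now row reduce the product.
R2 ← R2 − (2)·R1: [0, 0, 0]
R3 ← R3 − (7)·R1: [0, 0, 0]
R4 ← R4 − (6)·R1: [0, 0, 0]
R5 ← R5 − (6)·R1: [0, 0, 0]
1 nonzero row, so rank(AM) = 1.

1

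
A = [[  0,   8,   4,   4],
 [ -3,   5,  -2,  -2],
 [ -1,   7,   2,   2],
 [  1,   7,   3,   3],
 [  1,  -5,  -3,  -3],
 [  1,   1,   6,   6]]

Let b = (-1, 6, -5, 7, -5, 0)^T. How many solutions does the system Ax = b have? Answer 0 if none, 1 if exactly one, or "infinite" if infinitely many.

Row reduce the augmented matrix [A | b].
Swap R1 ↔ R2
R3 ← R3 − (1/3)·R1: [0, 16/3, 8/3, 8/3, -7]
R4 ← R4 + (1/3)·R1: [0, 26/3, 7/3, 7/3, 9]
R5 ← R5 + (1/3)·R1: [0, -10/3, -11/3, -11/3, -3]
R6 ← R6 + (1/3)·R1: [0, 8/3, 16/3, 16/3, 2]
R3 ← R3 − (2/3)·R2: [0, 0, 0, 0, -19/3]
R4 ← R4 − (13/12)·R2: [0, 0, -2, -2, 121/12]
R5 ← R5 + (5/12)·R2: [0, 0, -2, -2, -41/12]
R6 ← R6 − (1/3)·R2: [0, 0, 4, 4, 7/3]
Swap R3 ↔ R4
R5 ← R5 − R3: [0, 0, 0, 0, -27/2]
R6 ← R6 + (2)·R3: [0, 0, 0, 0, 45/2]
R5 ← R5 − (81/38)·R4: [0, 0, 0, 0, 0]
R6 ← R6 + (135/38)·R4: [0, 0, 0, 0, 0]
The echelon form has 4 nonzero rows; the last pivot sits in the augmented column, so rank(A) = 3 but rank([A|b]) = 4.
Since the ranks differ, the system is inconsistent.
It has no solutions.

0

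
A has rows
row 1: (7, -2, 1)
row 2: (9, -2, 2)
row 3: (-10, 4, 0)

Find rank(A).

Row reduce to echelon form.
R2 ← R2 − (9/7)·R1: [0, 4/7, 5/7]
R3 ← R3 + (10/7)·R1: [0, 8/7, 10/7]
R3 ← R3 − (2)·R2: [0, 0, 0]
Echelon form has 2 nonzero rows, so rank(A) = 2.

2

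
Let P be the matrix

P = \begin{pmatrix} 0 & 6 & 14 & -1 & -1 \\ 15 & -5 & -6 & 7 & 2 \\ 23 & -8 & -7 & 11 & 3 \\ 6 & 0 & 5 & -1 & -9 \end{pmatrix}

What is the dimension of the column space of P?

4

Row reduce to echelon form.
Swap R1 ↔ R2
R3 ← R3 − (23/15)·R1: [0, -1/3, 11/5, 4/15, -1/15]
R4 ← R4 − (2/5)·R1: [0, 2, 37/5, -19/5, -49/5]
R3 ← R3 + (1/18)·R2: [0, 0, 134/45, 19/90, -11/90]
R4 ← R4 − (1/3)·R2: [0, 0, 41/15, -52/15, -142/15]
R4 ← R4 − (123/134)·R3: [0, 0, 0, -981/268, -2507/268]
Echelon form has 4 nonzero rows, so rank(P) = 4.
The column space has dimension equal to the rank: 4.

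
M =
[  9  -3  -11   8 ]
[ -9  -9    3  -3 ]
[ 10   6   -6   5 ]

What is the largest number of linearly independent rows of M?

Row reduce to echelon form.
R2 ← R2 + R1: [0, -12, -8, 5]
R3 ← R3 − (10/9)·R1: [0, 28/3, 56/9, -35/9]
R3 ← R3 + (7/9)·R2: [0, 0, 0, 0]
Echelon form has 2 nonzero rows, so rank(M) = 2.
The rank gives the maximum number of linearly independent rows: 2.

2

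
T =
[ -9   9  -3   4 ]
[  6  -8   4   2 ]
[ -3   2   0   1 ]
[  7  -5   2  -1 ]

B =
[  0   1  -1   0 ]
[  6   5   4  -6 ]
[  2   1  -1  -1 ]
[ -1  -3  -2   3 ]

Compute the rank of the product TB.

First compute TB:
[[ 44,  21,  40, -39],
 [-42, -36, -46,  50],
 [ 11,   4,   9,  -9],
 [-25, -13, -27,  25]]
Now row reduce the product.
R2 ← R2 + (21/22)·R1: [0, -351/22, -86/11, 281/22]
R3 ← R3 − (1/4)·R1: [0, -5/4, -1, 3/4]
R4 ← R4 + (25/44)·R1: [0, -47/44, -47/11, 125/44]
R3 ← R3 − (55/702)·R2: [0, 0, -136/351, -88/351]
R4 ← R4 − (47/702)·R2: [0, 0, -1316/351, 697/351]
R4 ← R4 − (329/34)·R3: [0, 0, 0, 75/17]
4 nonzero rows, so rank(TB) = 4.

4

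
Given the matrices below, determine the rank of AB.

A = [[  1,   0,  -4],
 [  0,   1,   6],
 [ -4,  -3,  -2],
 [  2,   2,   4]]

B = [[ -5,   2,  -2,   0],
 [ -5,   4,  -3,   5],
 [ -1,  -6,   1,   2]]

2

First compute AB:
[[ -1,  26,  -6,  -8],
 [-11, -32,   3,  17],
 [ 37,  -8,  15, -19],
 [-24, -12,  -6,  18]]
Now row reduce the product.
R2 ← R2 − (11)·R1: [0, -318, 69, 105]
R3 ← R3 + (37)·R1: [0, 954, -207, -315]
R4 ← R4 − (24)·R1: [0, -636, 138, 210]
R3 ← R3 + (3)·R2: [0, 0, 0, 0]
R4 ← R4 − (2)·R2: [0, 0, 0, 0]
2 nonzero rows, so rank(AB) = 2.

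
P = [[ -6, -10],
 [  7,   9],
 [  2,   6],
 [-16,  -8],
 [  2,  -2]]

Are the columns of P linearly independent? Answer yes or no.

yes

Row reduce P to echelon form.
R2 ← R2 + (7/6)·R1: [0, -8/3]
R3 ← R3 + (1/3)·R1: [0, 8/3]
R4 ← R4 − (8/3)·R1: [0, 56/3]
R5 ← R5 + (1/3)·R1: [0, -16/3]
R3 ← R3 + R2: [0, 0]
R4 ← R4 + (7)·R2: [0, 0]
R5 ← R5 − (2)·R2: [0, 0]
2 pivots among 2 columns.
Every column is a pivot column, so the columns are linearly independent.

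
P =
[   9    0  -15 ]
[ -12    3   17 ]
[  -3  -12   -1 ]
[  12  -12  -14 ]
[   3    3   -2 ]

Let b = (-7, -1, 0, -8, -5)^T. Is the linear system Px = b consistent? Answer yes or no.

no

Row reduce the augmented matrix [P | b].
R2 ← R2 + (4/3)·R1: [0, 3, -3, -31/3]
R3 ← R3 + (1/3)·R1: [0, -12, -6, -7/3]
R4 ← R4 − (4/3)·R1: [0, -12, 6, 4/3]
R5 ← R5 − (1/3)·R1: [0, 3, 3, -8/3]
R3 ← R3 + (4)·R2: [0, 0, -18, -131/3]
R4 ← R4 + (4)·R2: [0, 0, -6, -40]
R5 ← R5 − R2: [0, 0, 6, 23/3]
R4 ← R4 − (1/3)·R3: [0, 0, 0, -229/9]
R5 ← R5 + (1/3)·R3: [0, 0, 0, -62/9]
R5 ← R5 − (62/229)·R4: [0, 0, 0, 0]
The echelon form has 4 nonzero rows; the last pivot sits in the augmented column, so rank(P) = 3 but rank([P|b]) = 4.
Since the ranks differ, the system is inconsistent.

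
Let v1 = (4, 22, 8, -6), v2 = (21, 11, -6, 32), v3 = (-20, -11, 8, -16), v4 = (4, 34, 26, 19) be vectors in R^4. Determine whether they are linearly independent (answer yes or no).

yes

Form the matrix with these vectors as rows and row reduce.
R2 ← R2 − (21/4)·R1: [0, -209/2, -48, 127/2]
R3 ← R3 + (5)·R1: [0, 99, 48, -46]
R4 ← R4 − R1: [0, 12, 18, 25]
R3 ← R3 + (18/19)·R2: [0, 0, 48/19, 269/19]
R4 ← R4 + (24/209)·R2: [0, 0, 2610/209, 6749/209]
R4 ← R4 − (435/88)·R3: [0, 0, 0, -3317/88]
4 nonzero rows, so the 4 vectors span a space of dimension 4.
Since 4 = 4, the vectors are linearly independent.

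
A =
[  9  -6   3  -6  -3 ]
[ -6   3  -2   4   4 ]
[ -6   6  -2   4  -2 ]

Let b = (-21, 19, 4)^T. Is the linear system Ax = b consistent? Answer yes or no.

yes

Row reduce the augmented matrix [A | b].
R2 ← R2 + (2/3)·R1: [0, -1, 0, 0, 2, 5]
R3 ← R3 + (2/3)·R1: [0, 2, 0, 0, -4, -10]
R3 ← R3 + (2)·R2: [0, 0, 0, 0, 0, 0]
The echelon form has 2 nonzero rows, and every pivot lies in the first 5 columns, so rank(A) = rank([A|b]) = 2.
The system is consistent.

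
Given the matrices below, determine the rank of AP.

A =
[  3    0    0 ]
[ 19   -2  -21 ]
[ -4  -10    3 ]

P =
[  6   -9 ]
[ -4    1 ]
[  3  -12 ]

First compute AP:
[[ 18, -27],
 [ 59,  79],
 [ 25, -10]]
Now row reduce the product.
R2 ← R2 − (59/18)·R1: [0, 335/2]
R3 ← R3 − (25/18)·R1: [0, 55/2]
R3 ← R3 − (11/67)·R2: [0, 0]
2 nonzero rows, so rank(AP) = 2.

2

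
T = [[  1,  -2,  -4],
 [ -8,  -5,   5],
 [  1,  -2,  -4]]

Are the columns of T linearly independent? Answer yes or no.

no

Row reduce T to echelon form.
R2 ← R2 + (8)·R1: [0, -21, -27]
R3 ← R3 − R1: [0, 0, 0]
2 pivots among 3 columns.
Only 2 < 3 pivot columns, so the columns are linearly dependent.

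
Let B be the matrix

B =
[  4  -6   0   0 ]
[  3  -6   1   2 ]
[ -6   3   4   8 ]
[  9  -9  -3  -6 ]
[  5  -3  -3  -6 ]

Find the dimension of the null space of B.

2

Row reduce to echelon form.
R2 ← R2 − (3/4)·R1: [0, -3/2, 1, 2]
R3 ← R3 + (3/2)·R1: [0, -6, 4, 8]
R4 ← R4 − (9/4)·R1: [0, 9/2, -3, -6]
R5 ← R5 − (5/4)·R1: [0, 9/2, -3, -6]
R3 ← R3 − (4)·R2: [0, 0, 0, 0]
R4 ← R4 + (3)·R2: [0, 0, 0, 0]
R5 ← R5 + (3)·R2: [0, 0, 0, 0]
2 nonzero rows, so rank(B) = 2.
B has 4 columns; by rank–nullity, nullity = 4 − 2 = 2.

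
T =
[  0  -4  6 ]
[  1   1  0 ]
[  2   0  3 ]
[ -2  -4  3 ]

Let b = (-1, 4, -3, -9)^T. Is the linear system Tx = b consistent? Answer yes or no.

Row reduce the augmented matrix [T | b].
Swap R1 ↔ R2
R3 ← R3 − (2)·R1: [0, -2, 3, -11]
R4 ← R4 + (2)·R1: [0, -2, 3, -1]
R3 ← R3 − (1/2)·R2: [0, 0, 0, -21/2]
R4 ← R4 − (1/2)·R2: [0, 0, 0, -1/2]
R4 ← R4 − (1/21)·R3: [0, 0, 0, 0]
The echelon form has 3 nonzero rows; the last pivot sits in the augmented column, so rank(T) = 2 but rank([T|b]) = 3.
Since the ranks differ, the system is inconsistent.

no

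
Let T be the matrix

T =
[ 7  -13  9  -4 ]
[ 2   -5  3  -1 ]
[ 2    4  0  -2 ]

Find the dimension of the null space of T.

2

Row reduce to echelon form.
R2 ← R2 − (2/7)·R1: [0, -9/7, 3/7, 1/7]
R3 ← R3 − (2/7)·R1: [0, 54/7, -18/7, -6/7]
R3 ← R3 + (6)·R2: [0, 0, 0, 0]
2 nonzero rows, so rank(T) = 2.
T has 4 columns; by rank–nullity, nullity = 4 − 2 = 2.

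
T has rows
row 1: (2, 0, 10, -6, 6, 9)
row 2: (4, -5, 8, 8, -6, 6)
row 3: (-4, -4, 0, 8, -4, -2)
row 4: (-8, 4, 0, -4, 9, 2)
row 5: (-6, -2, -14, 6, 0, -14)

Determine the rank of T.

5

Row reduce to echelon form.
R2 ← R2 − (2)·R1: [0, -5, -12, 20, -18, -12]
R3 ← R3 + (2)·R1: [0, -4, 20, -4, 8, 16]
R4 ← R4 + (4)·R1: [0, 4, 40, -28, 33, 38]
R5 ← R5 + (3)·R1: [0, -2, 16, -12, 18, 13]
R3 ← R3 − (4/5)·R2: [0, 0, 148/5, -20, 112/5, 128/5]
R4 ← R4 + (4/5)·R2: [0, 0, 152/5, -12, 93/5, 142/5]
R5 ← R5 − (2/5)·R2: [0, 0, 104/5, -20, 126/5, 89/5]
R4 ← R4 − (38/37)·R3: [0, 0, 0, 316/37, -163/37, 78/37]
R5 ← R5 − (26/37)·R3: [0, 0, 0, -220/37, 350/37, -7/37]
R5 ← R5 + (55/79)·R4: [0, 0, 0, 0, 505/79, 101/79]
Echelon form has 5 nonzero rows, so rank(T) = 5.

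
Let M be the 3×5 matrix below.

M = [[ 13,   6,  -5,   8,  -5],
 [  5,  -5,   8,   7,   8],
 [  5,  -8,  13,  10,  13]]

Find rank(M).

3

Row reduce to echelon form.
R2 ← R2 − (5/13)·R1: [0, -95/13, 129/13, 51/13, 129/13]
R3 ← R3 − (5/13)·R1: [0, -134/13, 194/13, 90/13, 194/13]
R3 ← R3 − (134/95)·R2: [0, 0, 88/95, 132/95, 88/95]
Echelon form has 3 nonzero rows, so rank(M) = 3.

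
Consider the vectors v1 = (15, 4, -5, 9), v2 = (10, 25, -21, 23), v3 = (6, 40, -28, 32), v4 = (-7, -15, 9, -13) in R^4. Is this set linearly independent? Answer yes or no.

Form the matrix with these vectors as rows and row reduce.
R2 ← R2 − (2/3)·R1: [0, 67/3, -53/3, 17]
R3 ← R3 − (2/5)·R1: [0, 192/5, -26, 142/5]
R4 ← R4 + (7/15)·R1: [0, -197/15, 20/3, -44/5]
R3 ← R3 − (576/335)·R2: [0, 0, 1466/335, -278/335]
R4 ← R4 + (197/335)·R2: [0, 0, -1247/335, 401/335]
R4 ← R4 + (1247/1466)·R3: [0, 0, 0, 360/733]
4 nonzero rows, so the 4 vectors span a space of dimension 4.
Since 4 = 4, the vectors are linearly independent.

yes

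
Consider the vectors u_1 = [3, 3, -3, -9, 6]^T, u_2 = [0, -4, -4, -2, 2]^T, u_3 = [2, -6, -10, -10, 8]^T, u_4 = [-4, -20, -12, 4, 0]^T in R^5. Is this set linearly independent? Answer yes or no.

Form the matrix with these vectors as rows and row reduce.
R3 ← R3 − (2/3)·R1: [0, -8, -8, -4, 4]
R4 ← R4 + (4/3)·R1: [0, -16, -16, -8, 8]
R3 ← R3 − (2)·R2: [0, 0, 0, 0, 0]
R4 ← R4 − (4)·R2: [0, 0, 0, 0, 0]
2 nonzero rows, so the 4 vectors span a space of dimension 2.
Since 2 < 4, the vectors are linearly dependent.

no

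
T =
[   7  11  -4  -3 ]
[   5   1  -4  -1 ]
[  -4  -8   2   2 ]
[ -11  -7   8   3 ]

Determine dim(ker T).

Row reduce to echelon form.
R2 ← R2 − (5/7)·R1: [0, -48/7, -8/7, 8/7]
R3 ← R3 + (4/7)·R1: [0, -12/7, -2/7, 2/7]
R4 ← R4 + (11/7)·R1: [0, 72/7, 12/7, -12/7]
R3 ← R3 − (1/4)·R2: [0, 0, 0, 0]
R4 ← R4 + (3/2)·R2: [0, 0, 0, 0]
2 nonzero rows, so rank(T) = 2.
T has 4 columns; by rank–nullity, nullity = 4 − 2 = 2.

2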